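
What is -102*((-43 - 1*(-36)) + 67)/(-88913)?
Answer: 6120/88913 ≈ 0.068831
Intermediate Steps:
-102*((-43 - 1*(-36)) + 67)/(-88913) = -102*((-43 + 36) + 67)*(-1/88913) = -102*(-7 + 67)*(-1/88913) = -102*60*(-1/88913) = -6120*(-1/88913) = 6120/88913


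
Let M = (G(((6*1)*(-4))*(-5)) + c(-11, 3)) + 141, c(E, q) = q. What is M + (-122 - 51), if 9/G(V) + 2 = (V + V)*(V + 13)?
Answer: -925613/31918 ≈ -29.000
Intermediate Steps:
G(V) = 9/(-2 + 2*V*(13 + V)) (G(V) = 9/(-2 + (V + V)*(V + 13)) = 9/(-2 + (2*V)*(13 + V)) = 9/(-2 + 2*V*(13 + V)))
M = 4596201/31918 (M = (9/(2*(-1 + (((6*1)*(-4))*(-5))² + 13*(((6*1)*(-4))*(-5)))) + 3) + 141 = (9/(2*(-1 + ((6*(-4))*(-5))² + 13*((6*(-4))*(-5)))) + 3) + 141 = (9/(2*(-1 + (-24*(-5))² + 13*(-24*(-5)))) + 3) + 141 = (9/(2*(-1 + 120² + 13*120)) + 3) + 141 = (9/(2*(-1 + 14400 + 1560)) + 3) + 141 = ((9/2)/15959 + 3) + 141 = ((9/2)*(1/15959) + 3) + 141 = (9/31918 + 3) + 141 = 95763/31918 + 141 = 4596201/31918 ≈ 144.00)
M + (-122 - 51) = 4596201/31918 + (-122 - 51) = 4596201/31918 - 173 = -925613/31918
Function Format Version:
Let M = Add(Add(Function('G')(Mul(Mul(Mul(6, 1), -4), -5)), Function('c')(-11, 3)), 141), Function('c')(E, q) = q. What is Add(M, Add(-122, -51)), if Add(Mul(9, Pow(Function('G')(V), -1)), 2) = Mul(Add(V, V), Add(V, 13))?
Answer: Rational(-925613, 31918) ≈ -29.000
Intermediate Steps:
Function('G')(V) = Mul(9, Pow(Add(-2, Mul(2, V, Add(13, V))), -1)) (Function('G')(V) = Mul(9, Pow(Add(-2, Mul(Add(V, V), Add(V, 13))), -1)) = Mul(9, Pow(Add(-2, Mul(Mul(2, V), Add(13, V))), -1)) = Mul(9, Pow(Add(-2, Mul(2, V, Add(13, V))), -1)))
M = Rational(4596201, 31918) (M = Add(Add(Mul(Rational(9, 2), Pow(Add(-1, Pow(Mul(Mul(Mul(6, 1), -4), -5), 2), Mul(13, Mul(Mul(Mul(6, 1), -4), -5))), -1)), 3), 141) = Add(Add(Mul(Rational(9, 2), Pow(Add(-1, Pow(Mul(Mul(6, -4), -5), 2), Mul(13, Mul(Mul(6, -4), -5))), -1)), 3), 141) = Add(Add(Mul(Rational(9, 2), Pow(Add(-1, Pow(Mul(-24, -5), 2), Mul(13, Mul(-24, -5))), -1)), 3), 141) = Add(Add(Mul(Rational(9, 2), Pow(Add(-1, Pow(120, 2), Mul(13, 120)), -1)), 3), 141) = Add(Add(Mul(Rational(9, 2), Pow(Add(-1, 14400, 1560), -1)), 3), 141) = Add(Add(Mul(Rational(9, 2), Pow(15959, -1)), 3), 141) = Add(Add(Mul(Rational(9, 2), Rational(1, 15959)), 3), 141) = Add(Add(Rational(9, 31918), 3), 141) = Add(Rational(95763, 31918), 141) = Rational(4596201, 31918) ≈ 144.00)
Add(M, Add(-122, -51)) = Add(Rational(4596201, 31918), Add(-122, -51)) = Add(Rational(4596201, 31918), -173) = Rational(-925613, 31918)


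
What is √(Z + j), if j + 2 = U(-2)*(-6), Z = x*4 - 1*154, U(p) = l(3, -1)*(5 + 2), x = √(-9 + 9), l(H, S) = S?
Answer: I*√114 ≈ 10.677*I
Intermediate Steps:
x = 0 (x = √0 = 0)
U(p) = -7 (U(p) = -(5 + 2) = -1*7 = -7)
Z = -154 (Z = 0*4 - 1*154 = 0 - 154 = -154)
j = 40 (j = -2 - 7*(-6) = -2 + 42 = 40)
√(Z + j) = √(-154 + 40) = √(-114) = I*√114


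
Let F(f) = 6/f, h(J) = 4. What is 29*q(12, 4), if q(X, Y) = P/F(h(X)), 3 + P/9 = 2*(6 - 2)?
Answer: 870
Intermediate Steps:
P = 45 (P = -27 + 9*(2*(6 - 2)) = -27 + 9*(2*4) = -27 + 9*8 = -27 + 72 = 45)
q(X, Y) = 30 (q(X, Y) = 45/((6/4)) = 45/((6*(¼))) = 45/(3/2) = 45*(⅔) = 30)
29*q(12, 4) = 29*30 = 870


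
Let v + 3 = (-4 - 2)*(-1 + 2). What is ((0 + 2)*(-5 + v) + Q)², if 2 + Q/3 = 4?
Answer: 484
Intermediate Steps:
v = -9 (v = -3 + (-4 - 2)*(-1 + 2) = -3 - 6*1 = -3 - 6 = -9)
Q = 6 (Q = -6 + 3*4 = -6 + 12 = 6)
((0 + 2)*(-5 + v) + Q)² = ((0 + 2)*(-5 - 9) + 6)² = (2*(-14) + 6)² = (-28 + 6)² = (-22)² = 484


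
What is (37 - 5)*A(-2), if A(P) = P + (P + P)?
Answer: -192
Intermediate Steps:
A(P) = 3*P (A(P) = P + 2*P = 3*P)
(37 - 5)*A(-2) = (37 - 5)*(3*(-2)) = 32*(-6) = -192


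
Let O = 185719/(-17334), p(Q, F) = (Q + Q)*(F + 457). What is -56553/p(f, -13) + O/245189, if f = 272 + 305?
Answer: -40075234950337/362942062735896 ≈ -0.11042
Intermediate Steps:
f = 577
p(Q, F) = 2*Q*(457 + F) (p(Q, F) = (2*Q)*(457 + F) = 2*Q*(457 + F))
O = -185719/17334 (O = 185719*(-1/17334) = -185719/17334 ≈ -10.714)
-56553/p(f, -13) + O/245189 = -56553*1/(1154*(457 - 13)) - 185719/17334/245189 = -56553/(2*577*444) - 185719/17334*1/245189 = -56553/512376 - 185719/4250106126 = -56553*1/512376 - 185719/4250106126 = -18851/170792 - 185719/4250106126 = -40075234950337/362942062735896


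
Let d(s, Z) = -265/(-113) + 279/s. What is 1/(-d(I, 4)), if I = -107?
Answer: 12091/3172 ≈ 3.8118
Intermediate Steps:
d(s, Z) = 265/113 + 279/s (d(s, Z) = -265*(-1/113) + 279/s = 265/113 + 279/s)
1/(-d(I, 4)) = 1/(-(265/113 + 279/(-107))) = 1/(-(265/113 + 279*(-1/107))) = 1/(-(265/113 - 279/107)) = 1/(-1*(-3172/12091)) = 1/(3172/12091) = 12091/3172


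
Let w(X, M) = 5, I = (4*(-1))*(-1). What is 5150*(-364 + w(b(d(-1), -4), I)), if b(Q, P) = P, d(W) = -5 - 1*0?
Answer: -1848850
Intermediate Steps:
d(W) = -5 (d(W) = -5 + 0 = -5)
I = 4 (I = -4*(-1) = 4)
5150*(-364 + w(b(d(-1), -4), I)) = 5150*(-364 + 5) = 5150*(-359) = -1848850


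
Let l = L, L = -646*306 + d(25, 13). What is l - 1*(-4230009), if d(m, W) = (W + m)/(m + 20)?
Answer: 181455023/45 ≈ 4.0323e+6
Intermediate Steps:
d(m, W) = (W + m)/(20 + m)
L = -8895382/45 (L = -646*306 + (13 + 25)/(20 + 25) = -197676 + 38/45 = -8895382/45 ≈ -1.9768e+5)
l = -8895382/45 ≈ -1.9768e+5
l - 1*(-4230009) = -8895382/45 - 1*(-4230009) = -8895382/45 + 4230009 = 181455023/45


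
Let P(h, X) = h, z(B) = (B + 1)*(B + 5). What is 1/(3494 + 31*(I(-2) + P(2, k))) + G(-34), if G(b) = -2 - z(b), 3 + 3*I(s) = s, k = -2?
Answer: -10081964/10513 ≈ -959.00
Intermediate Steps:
I(s) = -1 + s/3
z(B) = (1 + B)*(5 + B)
G(b) = -7 - b² - 6*b (G(b) = -2 - (5 + b² + 6*b) = -2 + (-5 - b² - 6*b) = -7 - b² - 6*b)
1/(3494 + 31*(I(-2) + P(2, k))) + G(-34) = 1/(3494 + 31*((-1 + (⅓)*(-2)) + 2)) + (-7 - 1*(-34)² - 6*(-34)) = 1/(3494 + 31*((-1 - ⅔) + 2)) + (-7 - 1*1156 + 204) = 1/(3494 + 31*(-5/3 + 2)) + (-7 - 1156 + 204) = 1/(3494 + 31*(⅓)) - 959 = 1/(3494 + 31/3) - 959 = 1/(10513/3) - 959 = 3/10513 - 959 = -10081964/10513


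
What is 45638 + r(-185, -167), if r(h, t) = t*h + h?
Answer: 76348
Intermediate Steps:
r(h, t) = h + h*t (r(h, t) = h*t + h = h + h*t)
45638 + r(-185, -167) = 45638 - 185*(1 - 167) = 45638 - 185*(-166) = 45638 + 30710 = 76348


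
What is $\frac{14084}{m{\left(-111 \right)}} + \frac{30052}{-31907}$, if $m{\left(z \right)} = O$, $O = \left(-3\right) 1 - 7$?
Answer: $- \frac{224839354}{159535} \approx -1409.3$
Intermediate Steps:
$O = -10$ ($O = -3 - 7 = -10$)
$m{\left(z \right)} = -10$
$\frac{14084}{m{\left(-111 \right)}} + \frac{30052}{-31907} = \frac{14084}{-10} + \frac{30052}{-31907} = 14084 \left(- \frac{1}{10}\right) + 30052 \left(- \frac{1}{31907}\right) = - \frac{7042}{5} - \frac{30052}{31907} = - \frac{224839354}{159535}$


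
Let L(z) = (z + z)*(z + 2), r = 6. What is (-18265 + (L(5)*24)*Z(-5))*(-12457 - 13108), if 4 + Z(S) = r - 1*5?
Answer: 595792325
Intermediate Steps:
Z(S) = -3 (Z(S) = -4 + (6 - 1*5) = -4 + (6 - 5) = -4 + 1 = -3)
L(z) = 2*z*(2 + z) (L(z) = (2*z)*(2 + z) = 2*z*(2 + z))
(-18265 + (L(5)*24)*Z(-5))*(-12457 - 13108) = (-18265 + ((2*5*(2 + 5))*24)*(-3))*(-12457 - 13108) = (-18265 + ((2*5*7)*24)*(-3))*(-25565) = (-18265 + (70*24)*(-3))*(-25565) = (-18265 + 1680*(-3))*(-25565) = (-18265 - 5040)*(-25565) = -23305*(-25565) = 595792325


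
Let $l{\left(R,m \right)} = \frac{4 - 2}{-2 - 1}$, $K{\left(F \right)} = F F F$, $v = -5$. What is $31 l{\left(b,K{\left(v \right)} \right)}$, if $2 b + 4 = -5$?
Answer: $- \frac{62}{3} \approx -20.667$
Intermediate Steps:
$b = - \frac{9}{2}$ ($b = -2 + \frac{1}{2} \left(-5\right) = -2 - \frac{5}{2} = - \frac{9}{2} \approx -4.5$)
$K{\left(F \right)} = F^{3}$ ($K{\left(F \right)} = F^{2} F = F^{3}$)
$l{\left(R,m \right)} = - \frac{2}{3}$ ($l{\left(R,m \right)} = \frac{2}{-3} = 2 \left(- \frac{1}{3}\right) = - \frac{2}{3}$)
$31 l{\left(b,K{\left(v \right)} \right)} = 31 \left(- \frac{2}{3}\right) = - \frac{62}{3}$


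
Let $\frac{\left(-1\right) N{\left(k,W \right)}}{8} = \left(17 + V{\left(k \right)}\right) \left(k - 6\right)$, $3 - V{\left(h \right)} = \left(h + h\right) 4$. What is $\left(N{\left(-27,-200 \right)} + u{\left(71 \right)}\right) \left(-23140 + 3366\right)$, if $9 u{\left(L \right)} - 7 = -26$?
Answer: $- \frac{11087617958}{9} \approx -1.232 \cdot 10^{9}$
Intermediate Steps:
$V{\left(h \right)} = 3 - 8 h$ ($V{\left(h \right)} = 3 - \left(h + h\right) 4 = 3 - 2 h 4 = 3 - 8 h$)
$N{\left(k,W \right)} = - 8 \left(-6 + k\right) \left(20 - 8 k\right)$ ($N{\left(k,W \right)} = - 8 \left(17 - \left(-3 + 8 k\right)\right) \left(k - 6\right) = - 8 \left(20 - 8 k\right) \left(-6 + k\right) = - 8 \left(-6 + k\right) \left(20 - 8 k\right)$)
$u{\left(L \right)} = - \frac{19}{9}$ ($u{\left(L \right)} = \frac{7}{9} + \frac{1}{9} \left(-26\right) = \frac{7}{9} - \frac{26}{9} = - \frac{19}{9}$)
$\left(N{\left(-27,-200 \right)} + u{\left(71 \right)}\right) \left(-23140 + 3366\right) = \left(\left(960 - -14688 + 64 \left(-27\right)^{2}\right) - \frac{19}{9}\right) \left(-23140 + 3366\right) = \left(\left(960 + 14688 + 64 \cdot 729\right) - \frac{19}{9}\right) \left(-19774\right) = \left(\left(960 + 14688 + 46656\right) - \frac{19}{9}\right) \left(-19774\right) = \left(62304 - \frac{19}{9}\right) \left(-19774\right) = \frac{560717}{9} \left(-19774\right) = - \frac{11087617958}{9}$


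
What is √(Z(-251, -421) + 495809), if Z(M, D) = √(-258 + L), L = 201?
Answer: √(495809 + I*√57) ≈ 704.14 + 0.005*I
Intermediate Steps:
Z(M, D) = I*√57 (Z(M, D) = √(-258 + 201) = √(-57) = I*√57)
√(Z(-251, -421) + 495809) = √(I*√57 + 495809) = √(495809 + I*√57)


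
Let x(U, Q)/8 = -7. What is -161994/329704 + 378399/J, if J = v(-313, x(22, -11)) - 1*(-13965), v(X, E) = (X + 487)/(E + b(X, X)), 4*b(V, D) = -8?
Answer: 10208158639/383610604 ≈ 26.611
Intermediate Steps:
b(V, D) = -2 (b(V, D) = (¼)*(-8) = -2)
x(U, Q) = -56 (x(U, Q) = 8*(-7) = -56)
v(X, E) = (487 + X)/(-2 + E) (v(X, E) = (X + 487)/(E - 2) = (487 + X)/(-2 + E))
J = 13962 (J = (487 - 313)/(-2 - 56) - 1*(-13965) = 174/(-58) + 13965 = -1/58*174 + 13965 = -3 + 13965 = 13962)
-161994/329704 + 378399/J = -161994/329704 + 378399/13962 = -161994*1/329704 + 378399*(1/13962) = -80997/164852 + 126133/4654 = 10208158639/383610604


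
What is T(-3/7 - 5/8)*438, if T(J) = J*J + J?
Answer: 38763/1568 ≈ 24.721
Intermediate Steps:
T(J) = J + J² (T(J) = J² + J = J + J²)
T(-3/7 - 5/8)*438 = ((-3/7 - 5/8)*(1 + (-3/7 - 5/8)))*438 = -59*(1 - 59/56)/56*438 = -59/56*(-3/56)*438 = (177/3136)*438 = 38763/1568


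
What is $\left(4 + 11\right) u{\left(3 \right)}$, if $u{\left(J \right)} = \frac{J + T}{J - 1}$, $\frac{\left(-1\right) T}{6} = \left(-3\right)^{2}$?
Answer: $- \frac{765}{2} \approx -382.5$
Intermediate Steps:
$T = -54$ ($T = - 6 \left(-3\right)^{2} = \left(-6\right) 9 = -54$)
$u{\left(J \right)} = \frac{-54 + J}{-1 + J}$ ($u{\left(J \right)} = \frac{J - 54}{J - 1} = \frac{-54 + J}{-1 + J}$)
$\left(4 + 11\right) u{\left(3 \right)} = \left(4 + 11\right) \frac{-54 + 3}{-1 + 3} = 15 \cdot \frac{1}{2} \left(-51\right) = 15 \left(- \frac{51}{2}\right) = - \frac{765}{2}$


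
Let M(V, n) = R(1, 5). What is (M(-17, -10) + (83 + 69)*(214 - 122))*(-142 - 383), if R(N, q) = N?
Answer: -7342125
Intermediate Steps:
M(V, n) = 1
(M(-17, -10) + (83 + 69)*(214 - 122))*(-142 - 383) = (1 + (83 + 69)*(214 - 122))*(-142 - 383) = (1 + 152*92)*(-525) = (1 + 13984)*(-525) = 13985*(-525) = -7342125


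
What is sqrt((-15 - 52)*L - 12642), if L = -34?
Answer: 2*I*sqrt(2591) ≈ 101.8*I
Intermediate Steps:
sqrt((-15 - 52)*L - 12642) = sqrt((-15 - 52)*(-34) - 12642) = sqrt(-67*(-34) - 12642) = sqrt(2278 - 12642) = sqrt(-10364) = 2*I*sqrt(2591)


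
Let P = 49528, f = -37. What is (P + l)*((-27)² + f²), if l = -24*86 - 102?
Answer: 99365476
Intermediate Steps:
l = -2166 (l = -2064 - 102 = -2166)
(P + l)*((-27)² + f²) = (49528 - 2166)*((-27)² + (-37)²) = 47362*(729 + 1369) = 47362*2098 = 99365476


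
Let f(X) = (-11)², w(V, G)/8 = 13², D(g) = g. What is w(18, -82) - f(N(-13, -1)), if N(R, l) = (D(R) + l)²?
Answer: 1231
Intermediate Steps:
w(V, G) = 1352 (w(V, G) = 8*13² = 8*169 = 1352)
N(R, l) = (R + l)²
f(X) = 121
w(18, -82) - f(N(-13, -1)) = 1352 - 1*121 = 1352 - 121 = 1231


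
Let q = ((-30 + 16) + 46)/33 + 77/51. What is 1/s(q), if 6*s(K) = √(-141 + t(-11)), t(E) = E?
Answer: -3*I*√38/38 ≈ -0.48666*I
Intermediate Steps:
q = 1391/561 (q = (-14 + 46)*(1/33) + 77*(1/51) = 32*(1/33) + 77/51 = 32/33 + 77/51 = 1391/561 ≈ 2.4795)
s(K) = I*√38/3 (s(K) = √(-141 - 11)/6 = √(-152)/6 = (2*I*√38)/6 = I*√38/3)
1/s(q) = 1/(I*√38/3) = -3*I*√38/38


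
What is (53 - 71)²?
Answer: 324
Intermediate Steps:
(53 - 71)² = (-18)² = 324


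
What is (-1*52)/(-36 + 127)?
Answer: -4/7 ≈ -0.57143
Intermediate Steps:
(-1*52)/(-36 + 127) = -52/91 = (1/91)*(-52) = -4/7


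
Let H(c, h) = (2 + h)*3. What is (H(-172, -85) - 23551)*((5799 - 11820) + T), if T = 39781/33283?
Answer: 4768500455600/33283 ≈ 1.4327e+8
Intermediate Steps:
H(c, h) = 6 + 3*h
T = 39781/33283 (T = 39781*(1/33283) = 39781/33283 ≈ 1.1952)
(H(-172, -85) - 23551)*((5799 - 11820) + T) = ((6 + 3*(-85)) - 23551)*((5799 - 11820) + 39781/33283) = ((6 - 255) - 23551)*(-6021 + 39781/33283) = (-249 - 23551)*(-200357162/33283) = -23800*(-200357162/33283) = 4768500455600/33283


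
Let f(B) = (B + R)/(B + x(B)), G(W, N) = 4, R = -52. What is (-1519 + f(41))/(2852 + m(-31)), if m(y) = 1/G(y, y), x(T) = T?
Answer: -83046/155923 ≈ -0.53261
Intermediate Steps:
m(y) = ¼ (m(y) = 1/4 = ¼)
f(B) = (-52 + B)/(2*B) (f(B) = (B - 52)/(B + B) = (-52 + B)/((2*B)) = (-52 + B)*(1/(2*B)) = (-52 + B)/(2*B))
(-1519 + f(41))/(2852 + m(-31)) = (-1519 + (½)*(-52 + 41)/41)/(2852 + ¼) = (-1519 + (½)*(1/41)*(-11))/(11409/4) = (-1519 - 11/82)*(4/11409) = -124569/82*4/11409 = -83046/155923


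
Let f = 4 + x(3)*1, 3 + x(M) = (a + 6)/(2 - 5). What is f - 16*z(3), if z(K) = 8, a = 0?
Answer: -129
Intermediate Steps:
x(M) = -5 (x(M) = -3 + (0 + 6)/(2 - 5) = -3 + 6/(-3) = -3 + 6*(-⅓) = -3 - 2 = -5)
f = -1 (f = 4 - 5*1 = 4 - 5 = -1)
f - 16*z(3) = -1 - 16*8 = -1 - 128 = -129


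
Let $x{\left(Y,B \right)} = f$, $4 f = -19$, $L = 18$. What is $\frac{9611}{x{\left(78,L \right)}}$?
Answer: $- \frac{38444}{19} \approx -2023.4$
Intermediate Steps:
$f = - \frac{19}{4}$ ($f = \frac{1}{4} \left(-19\right) = - \frac{19}{4} \approx -4.75$)
$x{\left(Y,B \right)} = - \frac{19}{4}$
$\frac{9611}{x{\left(78,L \right)}} = \frac{9611}{- \frac{19}{4}} = 9611 \left(- \frac{4}{19}\right) = - \frac{38444}{19}$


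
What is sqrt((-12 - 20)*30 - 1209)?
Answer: 3*I*sqrt(241) ≈ 46.573*I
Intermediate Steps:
sqrt((-12 - 20)*30 - 1209) = sqrt(-32*30 - 1209) = sqrt(-960 - 1209) = sqrt(-2169) = 3*I*sqrt(241)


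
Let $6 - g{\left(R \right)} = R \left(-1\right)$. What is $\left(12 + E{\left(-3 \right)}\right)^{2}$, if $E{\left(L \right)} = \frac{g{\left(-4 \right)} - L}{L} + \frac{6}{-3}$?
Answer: $\frac{625}{9} \approx 69.444$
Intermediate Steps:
$g{\left(R \right)} = 6 + R$ ($g{\left(R \right)} = 6 - R \left(-1\right) = 6 - - R = 6 + R$)
$E{\left(L \right)} = -2 + \frac{2 - L}{L}$ ($E{\left(L \right)} = \frac{\left(6 - 4\right) - L}{L} + \frac{6}{-3} = \frac{2 - L}{L} + 6 \left(- \frac{1}{3}\right) = \frac{2 - L}{L} - 2 = -2 + \frac{2 - L}{L}$)
$\left(12 + E{\left(-3 \right)}\right)^{2} = \left(12 - \left(3 - \frac{2}{-3}\right)\right)^{2} = \left(12 + \left(-3 + 2 \left(- \frac{1}{3}\right)\right)\right)^{2} = \left(12 - \frac{11}{3}\right)^{2} = \left(\frac{25}{3}\right)^{2} = \frac{625}{9}$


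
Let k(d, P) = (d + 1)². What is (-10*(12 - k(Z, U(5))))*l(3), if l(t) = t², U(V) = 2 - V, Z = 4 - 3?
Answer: -720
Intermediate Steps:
Z = 1
k(d, P) = (1 + d)²
(-10*(12 - k(Z, U(5))))*l(3) = -10*(12 - (1 + 1)²)*3² = -10*(12 - 1*2²)*9 = -10*(12 - 1*4)*9 = -10*(12 - 4)*9 = -10*8*9 = -80*9 = -720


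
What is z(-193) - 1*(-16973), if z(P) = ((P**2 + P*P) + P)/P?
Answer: 16588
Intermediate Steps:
z(P) = (P + 2*P**2)/P (z(P) = ((P**2 + P**2) + P)/P = (2*P**2 + P)/P = (P + 2*P**2)/P)
z(-193) - 1*(-16973) = (1 + 2*(-193)) - 1*(-16973) = (1 - 386) + 16973 = -385 + 16973 = 16588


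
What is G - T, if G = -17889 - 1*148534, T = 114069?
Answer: -280492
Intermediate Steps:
G = -166423 (G = -17889 - 148534 = -166423)
G - T = -166423 - 1*114069 = -166423 - 114069 = -280492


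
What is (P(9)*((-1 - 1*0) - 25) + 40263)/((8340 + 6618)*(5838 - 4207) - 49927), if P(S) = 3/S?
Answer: 120763/73039713 ≈ 0.0016534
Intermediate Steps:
(P(9)*((-1 - 1*0) - 25) + 40263)/((8340 + 6618)*(5838 - 4207) - 49927) = ((3/9)*((-1 - 1*0) - 25) + 40263)/((8340 + 6618)*(5838 - 4207) - 49927) = ((3*(⅑))*((-1 + 0) - 25) + 40263)/(14958*1631 - 49927) = ((-1 - 25)/3 + 40263)/(24396498 - 49927) = ((⅓)*(-26) + 40263)/24346571 = (-26/3 + 40263)*(1/24346571) = (120763/3)*(1/24346571) = 120763/73039713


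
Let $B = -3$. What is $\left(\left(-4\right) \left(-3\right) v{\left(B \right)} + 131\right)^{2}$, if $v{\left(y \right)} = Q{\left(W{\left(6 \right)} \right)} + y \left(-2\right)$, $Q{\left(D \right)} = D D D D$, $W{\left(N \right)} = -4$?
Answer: $10725625$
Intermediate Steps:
$Q{\left(D \right)} = D^{4}$ ($Q{\left(D \right)} = D D^{2} D = D D^{3} = D^{4}$)
$v{\left(y \right)} = 256 - 2 y$ ($v{\left(y \right)} = \left(-4\right)^{4} + y \left(-2\right) = 256 - 2 y$)
$\left(\left(-4\right) \left(-3\right) v{\left(B \right)} + 131\right)^{2} = \left(\left(-4\right) \left(-3\right) \left(256 - -6\right) + 131\right)^{2} = \left(12 \left(256 + 6\right) + 131\right)^{2} = \left(12 \cdot 262 + 131\right)^{2} = \left(3144 + 131\right)^{2} = 3275^{2} = 10725625$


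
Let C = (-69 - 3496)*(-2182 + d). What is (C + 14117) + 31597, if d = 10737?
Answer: -30452861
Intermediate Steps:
C = -30498575 (C = (-69 - 3496)*(-2182 + 10737) = -3565*8555 = -30498575)
(C + 14117) + 31597 = (-30498575 + 14117) + 31597 = -30484458 + 31597 = -30452861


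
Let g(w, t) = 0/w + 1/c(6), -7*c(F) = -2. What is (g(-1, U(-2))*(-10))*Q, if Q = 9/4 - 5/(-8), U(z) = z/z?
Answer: -805/8 ≈ -100.63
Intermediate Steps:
U(z) = 1
c(F) = 2/7 (c(F) = -⅐*(-2) = 2/7)
g(w, t) = 7/2 (g(w, t) = 0/w + 1/(2/7) = 0 + 1*(7/2) = 0 + 7/2 = 7/2)
Q = 23/8 (Q = 9*(¼) - 5*(-⅛) = 9/4 + 5/8 = 23/8 ≈ 2.8750)
(g(-1, U(-2))*(-10))*Q = ((7/2)*(-10))*(23/8) = -35*23/8 = -805/8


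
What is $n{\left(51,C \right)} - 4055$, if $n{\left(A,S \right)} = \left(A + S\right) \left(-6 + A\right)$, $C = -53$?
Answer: $-4145$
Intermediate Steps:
$n{\left(A,S \right)} = \left(-6 + A\right) \left(A + S\right)$
$n{\left(51,C \right)} - 4055 = \left(51^{2} - 306 - -318 + 51 \left(-53\right)\right) - 4055 = \left(2601 - 306 + 318 - 2703\right) - 4055 = -90 - 4055 = -4145$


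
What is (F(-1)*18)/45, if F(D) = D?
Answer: -2/5 ≈ -0.40000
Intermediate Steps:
(F(-1)*18)/45 = -1*18/45 = -18*1/45 = -2/5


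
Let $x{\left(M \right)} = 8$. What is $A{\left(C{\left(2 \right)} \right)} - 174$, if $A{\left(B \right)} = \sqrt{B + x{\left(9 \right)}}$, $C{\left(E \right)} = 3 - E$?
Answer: $-171$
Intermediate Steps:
$A{\left(B \right)} = \sqrt{8 + B}$ ($A{\left(B \right)} = \sqrt{B + 8} = \sqrt{8 + B}$)
$A{\left(C{\left(2 \right)} \right)} - 174 = \sqrt{8 + \left(3 - 2\right)} - 174 = \sqrt{8 + 1} - 174 = \sqrt{9} - 174 = 3 - 174 = -171$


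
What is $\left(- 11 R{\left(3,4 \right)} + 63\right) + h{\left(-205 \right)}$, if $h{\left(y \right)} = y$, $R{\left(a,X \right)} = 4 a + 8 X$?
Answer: $-626$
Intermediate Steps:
$\left(- 11 R{\left(3,4 \right)} + 63\right) + h{\left(-205 \right)} = \left(- 11 \left(4 \cdot 3 + 8 \cdot 4\right) + 63\right) - 205 = \left(- 11 \left(12 + 32\right) + 63\right) - 205 = \left(\left(-11\right) 44 + 63\right) - 205 = \left(-484 + 63\right) - 205 = -421 - 205 = -626$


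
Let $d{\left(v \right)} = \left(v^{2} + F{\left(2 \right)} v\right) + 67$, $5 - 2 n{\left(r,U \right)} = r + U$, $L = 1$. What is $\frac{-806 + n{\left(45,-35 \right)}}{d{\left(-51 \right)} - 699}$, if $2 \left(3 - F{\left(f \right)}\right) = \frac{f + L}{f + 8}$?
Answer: $- \frac{16170}{36473} \approx -0.44334$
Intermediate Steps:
$n{\left(r,U \right)} = \frac{5}{2} - \frac{U}{2} - \frac{r}{2}$ ($n{\left(r,U \right)} = \frac{5}{2} - \frac{r + U}{2} = \frac{5}{2} - \frac{U + r}{2} = \frac{5}{2} - \left(\frac{U}{2} + \frac{r}{2}\right) = \frac{5}{2} - \frac{U}{2} - \frac{r}{2}$)
$F{\left(f \right)} = 3 - \frac{1 + f}{2 \left(8 + f\right)}$ ($F{\left(f \right)} = 3 - \frac{\left(f + 1\right) \frac{1}{f + 8}}{2} = 3 - \frac{\left(1 + f\right) \frac{1}{8 + f}}{2} = 3 - \frac{\frac{1}{8 + f} \left(1 + f\right)}{2} = 3 - \frac{1 + f}{2 \left(8 + f\right)}$)
$d{\left(v \right)} = 67 + v^{2} + \frac{57 v}{20}$ ($d{\left(v \right)} = \left(v^{2} + \frac{47 + 5 \cdot 2}{2 \left(8 + 2\right)} v\right) + 67 = \left(v^{2} + \frac{47 + 10}{2 \cdot 10} v\right) + 67 = \left(v^{2} + \frac{1}{2} \cdot \frac{1}{10} \cdot 57 v\right) + 67 = \left(v^{2} + \frac{57 v}{20}\right) + 67 = 67 + v^{2} + \frac{57 v}{20}$)
$\frac{-806 + n{\left(45,-35 \right)}}{d{\left(-51 \right)} - 699} = \frac{-806 - \frac{5}{2}}{\left(67 + \left(-51\right)^{2} + \frac{57}{20} \left(-51\right)\right) - 699} = \frac{-806 + \left(\frac{5}{2} + \frac{35}{2} - \frac{45}{2}\right)}{\left(67 + 2601 - \frac{2907}{20}\right) - 699} = \frac{-806 - \frac{5}{2}}{\frac{50453}{20} - 699} = - \frac{1617}{2 \cdot \frac{36473}{20}} = \left(- \frac{1617}{2}\right) \frac{20}{36473} = - \frac{16170}{36473}$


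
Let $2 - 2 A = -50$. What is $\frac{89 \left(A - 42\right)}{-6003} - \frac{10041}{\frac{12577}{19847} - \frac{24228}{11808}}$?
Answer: $\frac{392399615970968}{55418345325} \approx 7080.7$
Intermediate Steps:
$A = 26$ ($A = 1 - -25 = 1 + 25 = 26$)
$\frac{89 \left(A - 42\right)}{-6003} - \frac{10041}{\frac{12577}{19847} - \frac{24228}{11808}} = \frac{89 \left(26 - 42\right)}{-6003} - \frac{10041}{\frac{12577}{19847} - \frac{24228}{11808}} = 89 \left(-16\right) \left(- \frac{1}{6003}\right) - \frac{10041}{12577 \cdot \frac{1}{19847} - \frac{673}{328}} = \left(-1424\right) \left(- \frac{1}{6003}\right) - \frac{10041}{\frac{12577}{19847} - \frac{673}{328}} = \frac{1424}{6003} - \frac{10041}{- \frac{9231775}{6509816}} = \frac{1424}{6003} - - \frac{65365062456}{9231775} = \frac{1424}{6003} + \frac{65365062456}{9231775} = \frac{392399615970968}{55418345325}$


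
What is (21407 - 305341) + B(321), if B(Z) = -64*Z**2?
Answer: -6878558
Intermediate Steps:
(21407 - 305341) + B(321) = (21407 - 305341) - 64*321**2 = -283934 - 64*103041 = -283934 - 6594624 = -6878558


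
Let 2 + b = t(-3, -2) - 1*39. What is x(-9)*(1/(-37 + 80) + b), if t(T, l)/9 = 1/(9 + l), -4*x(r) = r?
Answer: -107523/1204 ≈ -89.305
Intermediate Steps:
x(r) = -r/4
t(T, l) = 9/(9 + l)
b = -278/7 (b = -2 + (9/(9 - 2) - 1*39) = -2 + (9/7 - 39) = -2 - 264/7 = -278/7 ≈ -39.714)
x(-9)*(1/(-37 + 80) + b) = (-¼*(-9))*(1/(-37 + 80) - 278/7) = 9*(1/43 - 278/7)/4 = (9/4)*(-11947/301) = -107523/1204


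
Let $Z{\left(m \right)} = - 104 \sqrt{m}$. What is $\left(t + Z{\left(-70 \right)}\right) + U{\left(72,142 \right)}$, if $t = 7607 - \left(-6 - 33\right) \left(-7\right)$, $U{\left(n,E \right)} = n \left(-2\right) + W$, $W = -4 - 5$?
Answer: $7181 - 104 i \sqrt{70} \approx 7181.0 - 870.13 i$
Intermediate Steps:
$W = -9$ ($W = -4 - 5 = -9$)
$U{\left(n,E \right)} = -9 - 2 n$ ($U{\left(n,E \right)} = n \left(-2\right) - 9 = - 2 n - 9 = -9 - 2 n$)
$t = 7334$ ($t = 7607 - \left(-39\right) \left(-7\right) = 7607 - 273 = 7334$)
$\left(t + Z{\left(-70 \right)}\right) + U{\left(72,142 \right)} = \left(7334 - 104 \sqrt{-70}\right) - 153 = \left(7334 - 104 i \sqrt{70}\right) - 153 = 7181 - 104 i \sqrt{70}$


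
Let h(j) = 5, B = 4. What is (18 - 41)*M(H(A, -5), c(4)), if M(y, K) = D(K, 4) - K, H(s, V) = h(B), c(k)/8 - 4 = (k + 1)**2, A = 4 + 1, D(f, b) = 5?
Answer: 5221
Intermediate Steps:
A = 5
c(k) = 32 + 8*(1 + k)**2 (c(k) = 32 + 8*(k + 1)**2 = 32 + 8*(1 + k)**2)
H(s, V) = 5
M(y, K) = 5 - K
(18 - 41)*M(H(A, -5), c(4)) = (18 - 41)*(5 - (32 + 8*(1 + 4)**2)) = -23*(5 - (32 + 8*5**2)) = -23*(5 - (32 + 8*25)) = -23*(5 - (32 + 200)) = -23*(5 - 1*232) = -23*(5 - 232) = -23*(-227) = 5221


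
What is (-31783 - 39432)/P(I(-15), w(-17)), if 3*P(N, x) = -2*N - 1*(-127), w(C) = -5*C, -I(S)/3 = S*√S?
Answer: -27132915/137629 - 19228050*I*√15/137629 ≈ -197.15 - 541.09*I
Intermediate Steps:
I(S) = -3*S^(3/2) (I(S) = -3*S*√S = -3*S^(3/2))
P(N, x) = 127/3 - 2*N/3 (P(N, x) = (-2*N - 1*(-127))/3 = (-2*N + 127)/3 = (127 - 2*N)/3 = 127/3 - 2*N/3)
(-31783 - 39432)/P(I(-15), w(-17)) = (-31783 - 39432)/(127/3 - (-2)*(-15)^(3/2)) = -71215/(127/3 - (-2)*(-15*I*√15)) = -71215/(127/3 - 30*I*√15)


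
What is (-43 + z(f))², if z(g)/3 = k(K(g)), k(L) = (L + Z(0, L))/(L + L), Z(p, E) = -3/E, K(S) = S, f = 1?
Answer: 2116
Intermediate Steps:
k(L) = (L - 3/L)/(2*L) (k(L) = (L - 3/L)/(L + L) = (L - 3/L)/((2*L)) = (L - 3/L)*(1/(2*L)) = (L - 3/L)/(2*L))
z(g) = 3*(-3 + g²)/(2*g²) (z(g) = 3*((-3 + g²)/(2*g²)) = 3*(-3 + g²)/(2*g²))
(-43 + z(f))² = (-43 + (3/2 - 9/2/1²))² = (-43 + (3/2 - 9/2*1))² = (-43 + (3/2 - 9/2))² = (-43 - 3)² = (-46)² = 2116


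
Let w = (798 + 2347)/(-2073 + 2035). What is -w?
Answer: 3145/38 ≈ 82.763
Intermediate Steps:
w = -3145/38 (w = 3145/(-38) = 3145*(-1/38) = -3145/38 ≈ -82.763)
-w = -1*(-3145/38) = 3145/38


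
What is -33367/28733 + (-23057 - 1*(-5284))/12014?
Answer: -911542747/345198262 ≈ -2.6406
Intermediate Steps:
-33367/28733 + (-23057 - 1*(-5284))/12014 = -33367*1/28733 + (-23057 + 5284)*(1/12014) = -33367/28733 - 17773*1/12014 = -33367/28733 - 17773/12014 = -911542747/345198262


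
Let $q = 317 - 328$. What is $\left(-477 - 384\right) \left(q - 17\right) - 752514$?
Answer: $-728406$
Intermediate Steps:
$q = -11$ ($q = 317 - 328 = -11$)
$\left(-477 - 384\right) \left(q - 17\right) - 752514 = \left(-477 - 384\right) \left(-11 - 17\right) - 752514 = \left(-861\right) \left(-28\right) - 752514 = 24108 - 752514 = -728406$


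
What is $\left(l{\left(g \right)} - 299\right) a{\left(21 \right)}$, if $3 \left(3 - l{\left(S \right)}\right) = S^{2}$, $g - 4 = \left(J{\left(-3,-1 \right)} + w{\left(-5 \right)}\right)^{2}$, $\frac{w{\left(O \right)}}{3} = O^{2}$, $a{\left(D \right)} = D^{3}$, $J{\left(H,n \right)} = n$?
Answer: $-92706586056$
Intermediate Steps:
$w{\left(O \right)} = 3 O^{2}$
$g = 5480$ ($g = 4 + \left(-1 + 3 \left(-5\right)^{2}\right)^{2} = 4 + \left(-1 + 3 \cdot 25\right)^{2} = 4 + \left(-1 + 75\right)^{2} = 4 + 74^{2} = 4 + 5476 = 5480$)
$l{\left(S \right)} = 3 - \frac{S^{2}}{3}$
$\left(l{\left(g \right)} - 299\right) a{\left(21 \right)} = \left(\left(3 - \frac{5480^{2}}{3}\right) - 299\right) 21^{3} = \left(\left(3 - \frac{30030400}{3}\right) - 299\right) 9261 = \left(- \frac{30030391}{3} - 299\right) 9261 = \left(- \frac{30031288}{3}\right) 9261 = -92706586056$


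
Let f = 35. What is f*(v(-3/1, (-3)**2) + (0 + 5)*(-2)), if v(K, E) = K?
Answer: -455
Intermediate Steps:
f*(v(-3/1, (-3)**2) + (0 + 5)*(-2)) = 35*(-3/1 + (0 + 5)*(-2)) = 35*(-3*1 + 5*(-2)) = 35*(-3 - 10) = 35*(-13) = -455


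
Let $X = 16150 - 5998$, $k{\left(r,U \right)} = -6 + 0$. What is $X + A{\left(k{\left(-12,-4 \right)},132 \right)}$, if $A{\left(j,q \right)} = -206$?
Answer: $9946$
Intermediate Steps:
$k{\left(r,U \right)} = -6$
$X = 10152$ ($X = 16150 - 5998 = 10152$)
$X + A{\left(k{\left(-12,-4 \right)},132 \right)} = 10152 - 206 = 9946$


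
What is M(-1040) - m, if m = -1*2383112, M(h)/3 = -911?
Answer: 2380379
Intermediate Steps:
M(h) = -2733 (M(h) = 3*(-911) = -2733)
m = -2383112
M(-1040) - m = -2733 - 1*(-2383112) = -2733 + 2383112 = 2380379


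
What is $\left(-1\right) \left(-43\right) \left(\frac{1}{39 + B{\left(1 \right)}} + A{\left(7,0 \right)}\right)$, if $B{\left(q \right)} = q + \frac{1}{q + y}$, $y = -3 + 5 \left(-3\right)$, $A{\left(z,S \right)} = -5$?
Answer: $- \frac{145254}{679} \approx -213.92$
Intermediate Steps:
$y = -18$ ($y = -3 - 15 = -18$)
$B{\left(q \right)} = q + \frac{1}{-18 + q}$ ($B{\left(q \right)} = q + \frac{1}{q - 18} = q + \frac{1}{-18 + q}$)
$\left(-1\right) \left(-43\right) \left(\frac{1}{39 + B{\left(1 \right)}} + A{\left(7,0 \right)}\right) = \left(-1\right) \left(-43\right) \left(\frac{1}{39 + \frac{1 + 1^{2} - 18}{-18 + 1}} - 5\right) = 43 \left(\frac{1}{39 + \frac{1 + 1 - 18}{-17}} - 5\right) = 43 \left(\frac{1}{39 - - \frac{16}{17}} - 5\right) = 43 \left(\frac{1}{39 + \frac{16}{17}} - 5\right) = 43 \left(\frac{1}{\frac{679}{17}} - 5\right) = 43 \left(\frac{17}{679} - 5\right) = 43 \left(- \frac{3378}{679}\right) = - \frac{145254}{679}$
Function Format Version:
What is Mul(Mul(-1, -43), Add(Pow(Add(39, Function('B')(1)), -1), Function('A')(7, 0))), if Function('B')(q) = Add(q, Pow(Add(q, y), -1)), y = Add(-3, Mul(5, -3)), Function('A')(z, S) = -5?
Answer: Rational(-145254, 679) ≈ -213.92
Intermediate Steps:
y = -18 (y = Add(-3, -15) = -18)
Function('B')(q) = Add(q, Pow(Add(-18, q), -1)) (Function('B')(q) = Add(q, Pow(Add(q, -18), -1)) = Add(q, Pow(Add(-18, q), -1)))
Mul(Mul(-1, -43), Add(Pow(Add(39, Function('B')(1)), -1), Function('A')(7, 0))) = Mul(Mul(-1, -43), Add(Pow(Add(39, Mul(Pow(Add(-18, 1), -1), Add(1, Pow(1, 2), Mul(-18, 1)))), -1), -5)) = Mul(43, Add(Pow(Add(39, Mul(Pow(-17, -1), Add(1, 1, -18))), -1), -5)) = Mul(43, Add(Pow(Add(39, Mul(Rational(-1, 17), -16)), -1), -5)) = Mul(43, Add(Pow(Add(39, Rational(16, 17)), -1), -5)) = Mul(43, Add(Pow(Rational(679, 17), -1), -5)) = Mul(43, Add(Rational(17, 679), -5)) = Mul(43, Rational(-3378, 679)) = Rational(-145254, 679)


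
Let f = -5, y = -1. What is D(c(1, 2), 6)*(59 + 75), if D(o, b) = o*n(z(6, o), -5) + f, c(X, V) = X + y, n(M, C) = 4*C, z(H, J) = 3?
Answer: -670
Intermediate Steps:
c(X, V) = -1 + X (c(X, V) = X - 1 = -1 + X)
D(o, b) = -5 - 20*o (D(o, b) = o*(4*(-5)) - 5 = o*(-20) - 5 = -20*o - 5 = -5 - 20*o)
D(c(1, 2), 6)*(59 + 75) = (-5 - 20*(-1 + 1))*(59 + 75) = (-5 - 20*0)*134 = (-5 + 0)*134 = -5*134 = -670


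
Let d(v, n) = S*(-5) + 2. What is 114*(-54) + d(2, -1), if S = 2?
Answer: -6164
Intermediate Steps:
d(v, n) = -8 (d(v, n) = 2*(-5) + 2 = -10 + 2 = -8)
114*(-54) + d(2, -1) = 114*(-54) - 8 = -6156 - 8 = -6164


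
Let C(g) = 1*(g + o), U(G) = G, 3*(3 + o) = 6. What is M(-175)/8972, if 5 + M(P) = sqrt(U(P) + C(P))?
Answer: -5/8972 + 3*I*sqrt(39)/8972 ≈ -0.00055729 + 0.0020882*I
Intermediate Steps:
o = -1 (o = -3 + (1/3)*6 = -3 + 2 = -1)
C(g) = -1 + g (C(g) = 1*(g - 1) = 1*(-1 + g) = -1 + g)
M(P) = -5 + sqrt(-1 + 2*P) (M(P) = -5 + sqrt(P + (-1 + P)) = -5 + sqrt(-1 + 2*P))
M(-175)/8972 = (-5 + sqrt(-1 + 2*(-175)))/8972 = (-5 + sqrt(-1 - 350))*(1/8972) = (-5 + sqrt(-351))*(1/8972) = (-5 + 3*I*sqrt(39))*(1/8972) = -5/8972 + 3*I*sqrt(39)/8972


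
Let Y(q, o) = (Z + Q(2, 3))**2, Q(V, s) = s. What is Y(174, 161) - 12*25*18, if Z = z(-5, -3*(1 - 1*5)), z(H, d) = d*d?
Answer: 16209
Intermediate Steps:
z(H, d) = d**2
Z = 144 (Z = (-3*(1 - 1*5))**2 = (-3*(1 - 5))**2 = (-3*(-4))**2 = 12**2 = 144)
Y(q, o) = 21609 (Y(q, o) = (144 + 3)**2 = 147**2 = 21609)
Y(174, 161) - 12*25*18 = 21609 - 12*25*18 = 21609 - 300*18 = 21609 - 5400 = 16209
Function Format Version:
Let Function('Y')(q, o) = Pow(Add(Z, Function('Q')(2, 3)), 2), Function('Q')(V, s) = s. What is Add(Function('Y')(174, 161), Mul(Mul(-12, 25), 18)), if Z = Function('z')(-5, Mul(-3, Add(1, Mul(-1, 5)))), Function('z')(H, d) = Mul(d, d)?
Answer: 16209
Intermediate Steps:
Function('z')(H, d) = Pow(d, 2)
Z = 144 (Z = Pow(Mul(-3, Add(1, Mul(-1, 5))), 2) = Pow(Mul(-3, Add(1, -5)), 2) = Pow(Mul(-3, -4), 2) = Pow(12, 2) = 144)
Function('Y')(q, o) = 21609 (Function('Y')(q, o) = Pow(Add(144, 3), 2) = Pow(147, 2) = 21609)
Add(Function('Y')(174, 161), Mul(Mul(-12, 25), 18)) = Add(21609, Mul(Mul(-12, 25), 18)) = Add(21609, Mul(-300, 18)) = Add(21609, -5400) = 16209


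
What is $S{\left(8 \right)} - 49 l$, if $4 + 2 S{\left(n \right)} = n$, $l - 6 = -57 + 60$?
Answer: $-439$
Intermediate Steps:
$l = 9$ ($l = 6 + \left(-57 + 60\right) = 6 + 3 = 9$)
$S{\left(n \right)} = -2 + \frac{n}{2}$
$S{\left(8 \right)} - 49 l = \left(-2 + \frac{1}{2} \cdot 8\right) - 441 = \left(-2 + 4\right) - 441 = 2 - 441 = -439$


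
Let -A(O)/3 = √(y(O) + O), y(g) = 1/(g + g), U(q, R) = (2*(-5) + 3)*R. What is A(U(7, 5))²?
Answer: -22059/70 ≈ -315.13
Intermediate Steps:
U(q, R) = -7*R (U(q, R) = (-10 + 3)*R = -7*R)
y(g) = 1/(2*g)
A(O) = -3*√(O + 1/(2*O)) (A(O) = -3*√(1/(2*O) + O) = -3*√(O + 1/(2*O)))
A(U(7, 5))² = (-3*√(2/((-7*5)) + 4*(-7*5))/2)² = (-3*√(2/(-35) + 4*(-35))/2)² = (-3*√(2*(-1/35) - 140)/2)² = (-3*√(-2/35 - 140)/2)² = (-3*I*√171570/70)² = -22059/70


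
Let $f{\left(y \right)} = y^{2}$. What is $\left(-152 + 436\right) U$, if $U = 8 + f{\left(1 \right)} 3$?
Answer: $3124$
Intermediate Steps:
$U = 11$ ($U = 8 + 1^{2} \cdot 3 = 8 + 1 \cdot 3 = 8 + 3 = 11$)
$\left(-152 + 436\right) U = \left(-152 + 436\right) 11 = 284 \cdot 11 = 3124$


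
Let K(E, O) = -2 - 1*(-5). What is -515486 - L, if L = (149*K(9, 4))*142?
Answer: -578960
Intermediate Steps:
K(E, O) = 3 (K(E, O) = -2 + 5 = 3)
L = 63474 (L = (149*3)*142 = 447*142 = 63474)
-515486 - L = -515486 - 1*63474 = -515486 - 63474 = -578960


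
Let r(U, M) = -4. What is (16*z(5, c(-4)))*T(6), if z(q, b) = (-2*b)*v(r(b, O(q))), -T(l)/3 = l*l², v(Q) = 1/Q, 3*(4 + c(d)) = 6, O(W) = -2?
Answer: 10368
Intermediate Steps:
c(d) = -2 (c(d) = -4 + (⅓)*6 = -4 + 2 = -2)
T(l) = -3*l³ (T(l) = -3*l*l² = -3*l³)
z(q, b) = b/2 (z(q, b) = -2*b/(-4) = -2*b*(-¼) = b/2)
(16*z(5, c(-4)))*T(6) = (16*((½)*(-2)))*(-3*6³) = (16*(-1))*(-3*216) = -16*(-648) = 10368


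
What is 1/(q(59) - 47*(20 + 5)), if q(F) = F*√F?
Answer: -1175/1175246 - 59*√59/1175246 ≈ -0.0013854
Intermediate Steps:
q(F) = F^(3/2)
1/(q(59) - 47*(20 + 5)) = 1/(59^(3/2) - 47*(20 + 5)) = 1/(59*√59 - 47*25) = 1/(59*√59 - 1*1175) = 1/(59*√59 - 1175) = 1/(-1175 + 59*√59)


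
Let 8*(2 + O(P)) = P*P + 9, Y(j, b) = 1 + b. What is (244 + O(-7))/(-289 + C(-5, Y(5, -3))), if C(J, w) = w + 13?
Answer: -997/1112 ≈ -0.89658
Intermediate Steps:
O(P) = -7/8 + P²/8 (O(P) = -2 + (P*P + 9)/8 = -2 + (P² + 9)/8 = -2 + (9 + P²)/8 = -2 + (9/8 + P²/8) = -7/8 + P²/8)
C(J, w) = 13 + w
(244 + O(-7))/(-289 + C(-5, Y(5, -3))) = (244 + (-7/8 + (⅛)*(-7)²))/(-289 + (13 + (1 - 3))) = (244 + (-7/8 + (⅛)*49))/(-289 + (13 - 2)) = (244 + (-7/8 + 49/8))/(-289 + 11) = (244 + 21/4)/(-278) = (997/4)*(-1/278) = -997/1112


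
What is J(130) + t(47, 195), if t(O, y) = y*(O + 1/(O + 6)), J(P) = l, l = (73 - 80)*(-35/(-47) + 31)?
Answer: 22285648/2491 ≈ 8946.5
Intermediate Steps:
l = -10444/47 (l = -7*(-35*(-1/47) + 31) = -7*(35/47 + 31) = -7*1492/47 = -10444/47 ≈ -222.21)
J(P) = -10444/47
t(O, y) = y*(O + 1/(6 + O))
J(130) + t(47, 195) = -10444/47 + 195*(1 + 47**2 + 6*47)/(6 + 47) = -10444/47 + 195*(1 + 2209 + 282)/53 = -10444/47 + 195*(1/53)*2492 = -10444/47 + 485940/53 = 22285648/2491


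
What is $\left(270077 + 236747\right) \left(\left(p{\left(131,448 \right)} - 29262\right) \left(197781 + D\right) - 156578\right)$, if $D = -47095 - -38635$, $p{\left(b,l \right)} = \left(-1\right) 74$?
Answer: $-2814939741409616$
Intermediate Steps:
$p{\left(b,l \right)} = -74$
$D = -8460$ ($D = -47095 + 38635 = -8460$)
$\left(270077 + 236747\right) \left(\left(p{\left(131,448 \right)} - 29262\right) \left(197781 + D\right) - 156578\right) = \left(270077 + 236747\right) \left(\left(-74 - 29262\right) \left(197781 - 8460\right) - 156578\right) = 506824 \left(\left(-29336\right) 189321 - 156578\right) = 506824 \left(-5553920856 - 156578\right) = 506824 \left(-5554077434\right) = -2814939741409616$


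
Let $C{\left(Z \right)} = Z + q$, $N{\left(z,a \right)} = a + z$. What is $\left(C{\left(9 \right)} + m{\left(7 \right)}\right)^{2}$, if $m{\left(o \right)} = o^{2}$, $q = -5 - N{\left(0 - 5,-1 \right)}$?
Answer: $3481$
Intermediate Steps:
$q = 1$ ($q = -5 - \left(-1 + \left(0 - 5\right)\right) = -5 - \left(-1 - 5\right) = -5 - -6 = -5 + 6 = 1$)
$C{\left(Z \right)} = 1 + Z$ ($C{\left(Z \right)} = Z + 1 = 1 + Z$)
$\left(C{\left(9 \right)} + m{\left(7 \right)}\right)^{2} = \left(\left(1 + 9\right) + 7^{2}\right)^{2} = \left(10 + 49\right)^{2} = 59^{2} = 3481$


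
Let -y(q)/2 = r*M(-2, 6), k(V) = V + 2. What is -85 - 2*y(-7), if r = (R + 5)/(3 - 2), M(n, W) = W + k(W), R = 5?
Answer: 475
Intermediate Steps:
k(V) = 2 + V
M(n, W) = 2 + 2*W (M(n, W) = W + (2 + W) = 2 + 2*W)
r = 10 (r = (5 + 5)/(3 - 2) = 10/1 = 10*1 = 10)
y(q) = -280 (y(q) = -20*(2 + 2*6) = -20*(2 + 12) = -20*14 = -2*140 = -280)
-85 - 2*y(-7) = -85 - 2*(-280) = -85 + 560 = 475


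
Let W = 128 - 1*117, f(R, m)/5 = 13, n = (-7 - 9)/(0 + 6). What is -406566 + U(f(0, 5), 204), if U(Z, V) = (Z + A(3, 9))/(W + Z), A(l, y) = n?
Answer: -92696861/228 ≈ -4.0657e+5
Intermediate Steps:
n = -8/3 (n = -16/6 = -16*1/6 = -8/3 ≈ -2.6667)
A(l, y) = -8/3
f(R, m) = 65 (f(R, m) = 5*13 = 65)
W = 11 (W = 128 - 117 = 11)
U(Z, V) = (-8/3 + Z)/(11 + Z) (U(Z, V) = (Z - 8/3)/(11 + Z) = (-8/3 + Z)/(11 + Z))
-406566 + U(f(0, 5), 204) = -406566 + (-8/3 + 65)/(11 + 65) = -406566 + (187/3)/76 = -406566 + (1/76)*(187/3) = -406566 + 187/228 = -92696861/228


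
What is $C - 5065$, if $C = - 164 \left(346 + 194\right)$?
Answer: $-93625$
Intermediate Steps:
$C = -88560$ ($C = \left(-164\right) 540 = -88560$)
$C - 5065 = -88560 - 5065 = -93625$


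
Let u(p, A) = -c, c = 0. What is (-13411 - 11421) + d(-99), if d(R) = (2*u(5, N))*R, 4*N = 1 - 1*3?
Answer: -24832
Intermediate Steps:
N = -½ (N = (1 - 1*3)/4 = (1 - 3)/4 = (¼)*(-2) = -½ ≈ -0.50000)
u(p, A) = 0 (u(p, A) = -1*0 = 0)
d(R) = 0 (d(R) = (2*0)*R = 0*R = 0)
(-13411 - 11421) + d(-99) = (-13411 - 11421) + 0 = -24832 + 0 = -24832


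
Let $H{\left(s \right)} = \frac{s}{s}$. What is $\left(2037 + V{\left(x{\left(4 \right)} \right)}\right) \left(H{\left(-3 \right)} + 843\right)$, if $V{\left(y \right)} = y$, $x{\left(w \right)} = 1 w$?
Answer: $1722604$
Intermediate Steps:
$x{\left(w \right)} = w$
$H{\left(s \right)} = 1$
$\left(2037 + V{\left(x{\left(4 \right)} \right)}\right) \left(H{\left(-3 \right)} + 843\right) = \left(2037 + 4\right) \left(1 + 843\right) = 2041 \cdot 844 = 1722604$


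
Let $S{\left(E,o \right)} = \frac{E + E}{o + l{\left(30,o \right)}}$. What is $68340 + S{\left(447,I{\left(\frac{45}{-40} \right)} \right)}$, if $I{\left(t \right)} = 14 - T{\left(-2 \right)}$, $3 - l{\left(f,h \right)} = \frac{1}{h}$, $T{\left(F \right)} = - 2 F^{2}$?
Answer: $\frac{12512776}{183} \approx 68376.0$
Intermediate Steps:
$l{\left(f,h \right)} = 3 - \frac{1}{h}$
$I{\left(t \right)} = 22$ ($I{\left(t \right)} = 14 - - 2 \left(-2\right)^{2} = 14 - \left(-2\right) 4 = 14 - -8 = 14 + 8 = 22$)
$S{\left(E,o \right)} = \frac{2 E}{3 + o - \frac{1}{o}}$ ($S{\left(E,o \right)} = \frac{E + E}{o + \left(3 - \frac{1}{o}\right)} = \frac{2 E}{3 + o - \frac{1}{o}}$)
$68340 + S{\left(447,I{\left(\frac{45}{-40} \right)} \right)} = 68340 + 2 \cdot 447 \cdot 22 \frac{1}{-1 + 22^{2} + 3 \cdot 22} = 68340 + 2 \cdot 447 \cdot 22 \frac{1}{-1 + 484 + 66} = 68340 + 2 \cdot 447 \cdot 22 \cdot \frac{1}{549} = 68340 + \frac{6556}{183} = \frac{12512776}{183}$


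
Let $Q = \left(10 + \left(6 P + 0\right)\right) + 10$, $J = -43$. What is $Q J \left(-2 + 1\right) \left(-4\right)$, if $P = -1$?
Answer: $-2408$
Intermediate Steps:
$Q = 14$ ($Q = \left(10 + \left(6 \left(-1\right) + 0\right)\right) + 10 = \left(10 + \left(-6 + 0\right)\right) + 10 = \left(10 - 6\right) + 10 = 4 + 10 = 14$)
$Q J \left(-2 + 1\right) \left(-4\right) = 14 \left(-43\right) \left(-2 + 1\right) \left(-4\right) = - 602 \left(\left(-1\right) \left(-4\right)\right) = \left(-602\right) 4 = -2408$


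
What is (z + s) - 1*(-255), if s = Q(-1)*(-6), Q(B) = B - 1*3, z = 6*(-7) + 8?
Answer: 245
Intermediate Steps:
z = -34 (z = -42 + 8 = -34)
Q(B) = -3 + B (Q(B) = B - 3 = -3 + B)
s = 24 (s = (-3 - 1)*(-6) = -4*(-6) = 24)
(z + s) - 1*(-255) = (-34 + 24) - 1*(-255) = -10 + 255 = 245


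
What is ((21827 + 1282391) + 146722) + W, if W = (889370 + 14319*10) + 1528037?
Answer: 4011537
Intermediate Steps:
W = 2560597 (W = (889370 + 143190) + 1528037 = 1032560 + 1528037 = 2560597)
((21827 + 1282391) + 146722) + W = ((21827 + 1282391) + 146722) + 2560597 = (1304218 + 146722) + 2560597 = 1450940 + 2560597 = 4011537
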